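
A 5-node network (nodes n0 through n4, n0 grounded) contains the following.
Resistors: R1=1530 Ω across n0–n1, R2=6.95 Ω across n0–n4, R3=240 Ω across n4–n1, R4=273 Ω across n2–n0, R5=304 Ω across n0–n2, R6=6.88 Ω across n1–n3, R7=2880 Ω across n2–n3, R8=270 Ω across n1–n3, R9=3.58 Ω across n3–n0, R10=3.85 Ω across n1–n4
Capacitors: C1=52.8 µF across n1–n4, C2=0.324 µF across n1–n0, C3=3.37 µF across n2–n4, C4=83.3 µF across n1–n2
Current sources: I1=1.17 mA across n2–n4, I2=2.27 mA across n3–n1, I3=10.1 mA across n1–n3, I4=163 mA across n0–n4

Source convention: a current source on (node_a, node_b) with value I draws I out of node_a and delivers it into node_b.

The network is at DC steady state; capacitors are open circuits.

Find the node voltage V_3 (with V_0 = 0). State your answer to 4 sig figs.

Apply KCL at each of the 4 non-ground nodes and solve the resulting linear system.
Node n1: branches {R1, C1, C2, R3, R6, R8, R10, I2, I3, C4} → V_1 = 0.5294
Node n2: branches {C3, R4, R5, I1, R7, C4} → V_2 = -0.1507
Node n3: branches {R6, R7, R8, R9, I2, I3} → V_3 = 0.2022
Node n4: branches {C1, R2, C3, R3, I1, R10, I4} → V_4 = 0.7452

0.2022 V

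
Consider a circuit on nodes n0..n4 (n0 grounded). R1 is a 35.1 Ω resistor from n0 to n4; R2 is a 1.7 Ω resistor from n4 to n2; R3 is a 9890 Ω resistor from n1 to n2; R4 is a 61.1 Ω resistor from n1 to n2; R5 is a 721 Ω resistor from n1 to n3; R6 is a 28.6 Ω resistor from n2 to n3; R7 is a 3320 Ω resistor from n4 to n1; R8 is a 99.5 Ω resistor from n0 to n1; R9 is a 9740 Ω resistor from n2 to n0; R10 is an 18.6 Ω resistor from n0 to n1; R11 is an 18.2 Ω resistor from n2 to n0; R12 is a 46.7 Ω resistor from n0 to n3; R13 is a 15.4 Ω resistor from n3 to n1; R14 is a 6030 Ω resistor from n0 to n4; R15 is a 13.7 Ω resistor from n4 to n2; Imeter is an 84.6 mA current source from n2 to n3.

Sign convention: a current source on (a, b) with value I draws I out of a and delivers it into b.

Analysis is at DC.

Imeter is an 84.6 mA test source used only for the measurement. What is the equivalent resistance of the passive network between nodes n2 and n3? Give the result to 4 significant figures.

R_eq = 13.38 Ω

MNA unknowns: 4 node voltages V₁..V_4
R1: Y=0.02849 on G[0,4]
R2: Y=0.5882 on G[4,2]
R3: Y=0.0001011 on G[1,2]
R4: Y=0.01637 on G[1,2]
R5: Y=0.001387 on G[1,3]
R6: Y=0.03497 on G[2,3]
R7: Y=0.0003012 on G[4,1]
R8: Y=0.01005 on G[0,1]
R9: Y=0.0001027 on G[2,0]
R10: Y=0.05376 on G[0,1]
R11: Y=0.05495 on G[2,0]
R12: Y=0.02141 on G[0,3]
R13: Y=0.06494 on G[3,1]
R14: Y=0.0001658 on G[0,4]
R15: Y=0.07299 on G[4,2]
Imeter: z[2]−=0.0846, z[3]+=0.0846
solve → V1=0.2814, V2=-0.4061, V3=0.7259, V4=-0.3889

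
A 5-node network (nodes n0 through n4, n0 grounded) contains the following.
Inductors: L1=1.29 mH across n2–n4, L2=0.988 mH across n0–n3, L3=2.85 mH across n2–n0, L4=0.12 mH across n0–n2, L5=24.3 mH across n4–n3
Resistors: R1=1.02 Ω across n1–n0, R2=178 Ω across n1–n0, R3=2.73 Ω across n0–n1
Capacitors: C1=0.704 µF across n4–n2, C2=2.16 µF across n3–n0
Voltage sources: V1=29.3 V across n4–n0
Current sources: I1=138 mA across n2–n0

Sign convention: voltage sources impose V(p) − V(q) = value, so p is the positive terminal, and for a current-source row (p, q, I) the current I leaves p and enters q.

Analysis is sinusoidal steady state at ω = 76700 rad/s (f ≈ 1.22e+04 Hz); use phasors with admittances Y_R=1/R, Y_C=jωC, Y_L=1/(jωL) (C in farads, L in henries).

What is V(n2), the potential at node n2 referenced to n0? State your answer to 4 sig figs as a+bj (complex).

-18.55-1.990j V

Element admittances at ω=76700 rad/s:
  Y(L1) = 0.000-0.01011j S between n2,n4
  Y(R1) = 0.9804+0.000j S between n1,n0
  Y(C1) = 0.000+0.05400j S between n4,n2
  Y(R2) = 0.005618+0.000j S between n1,n0
  Y(L2) = 0.000-0.01320j S between n0,n3
  Y(R3) = 0.3663+0.000j S between n0,n1
  Y(L3) = 0.000-0.004575j S between n2,n0
  Y(L4) = 0.000-0.1086j S between n0,n2
  Y(C2) = 0.000+0.1657j S between n3,n0
  Y(L5) = 0.000-0.0005365j S between n4,n3
  V1: constraint V(n4)−V(n0) = 29.3
  I1: injects 0.138 A into n0 (from n2)
Assemble and solve the 5×5 MNA system:
  V(n1)=0.000+0.000j  V(n2)=-18.55-1.990j  V(n3)=-0.1035+0.000j  V(n4)=29.30+0.000j
  i(V1)=0.08736-2.084j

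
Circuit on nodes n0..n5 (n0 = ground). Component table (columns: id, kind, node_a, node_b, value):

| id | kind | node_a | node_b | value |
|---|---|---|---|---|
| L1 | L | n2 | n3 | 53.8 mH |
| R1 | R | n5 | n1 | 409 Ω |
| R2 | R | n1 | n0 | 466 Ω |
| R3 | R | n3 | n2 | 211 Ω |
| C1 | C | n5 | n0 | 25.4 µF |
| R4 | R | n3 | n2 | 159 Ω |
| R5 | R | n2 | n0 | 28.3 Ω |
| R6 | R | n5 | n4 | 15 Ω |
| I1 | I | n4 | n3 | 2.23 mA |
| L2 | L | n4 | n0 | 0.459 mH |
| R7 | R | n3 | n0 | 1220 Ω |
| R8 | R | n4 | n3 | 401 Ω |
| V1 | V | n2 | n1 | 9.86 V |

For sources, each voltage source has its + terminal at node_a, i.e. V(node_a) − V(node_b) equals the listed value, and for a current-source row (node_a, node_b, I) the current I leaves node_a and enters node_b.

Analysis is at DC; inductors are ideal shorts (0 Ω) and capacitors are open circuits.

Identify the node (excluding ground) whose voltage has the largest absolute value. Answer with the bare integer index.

Apply KCL at each of the 5 non-ground nodes and solve the resulting linear system.
Node n1: branches {R1, R2, V1} → V_1 = -8.779
Node n2: branches {L1, R3, R4, R5, V1} → V_2 = 1.081
Node n3: branches {L1, R3, R4, I1, R7, R8} → V_3 = 1.081
Node n4: branches {R6, I1, L2, R8} → V_4 = 0.000
Node n5: branches {R1, C1, R6} → V_5 = -0.3106
Source currents: i(L1)=0.001351, i(L2)=-0.02024, i(V1)=-0.03954

1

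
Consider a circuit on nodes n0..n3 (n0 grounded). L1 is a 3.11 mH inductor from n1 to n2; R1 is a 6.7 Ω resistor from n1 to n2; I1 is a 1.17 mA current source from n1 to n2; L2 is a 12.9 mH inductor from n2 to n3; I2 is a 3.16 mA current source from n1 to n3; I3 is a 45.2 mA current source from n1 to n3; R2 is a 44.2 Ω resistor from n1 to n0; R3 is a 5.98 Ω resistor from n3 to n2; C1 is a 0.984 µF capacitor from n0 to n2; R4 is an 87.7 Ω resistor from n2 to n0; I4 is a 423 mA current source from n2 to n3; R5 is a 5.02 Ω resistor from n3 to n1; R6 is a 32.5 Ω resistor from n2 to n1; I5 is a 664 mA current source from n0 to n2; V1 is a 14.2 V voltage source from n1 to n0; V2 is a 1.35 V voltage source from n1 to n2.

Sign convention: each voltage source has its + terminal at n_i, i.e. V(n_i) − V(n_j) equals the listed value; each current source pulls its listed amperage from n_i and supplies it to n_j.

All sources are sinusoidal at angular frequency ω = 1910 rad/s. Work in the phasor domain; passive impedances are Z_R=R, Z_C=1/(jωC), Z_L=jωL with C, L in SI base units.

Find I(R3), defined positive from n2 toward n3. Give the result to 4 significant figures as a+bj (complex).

Apply KCL at each of the 3 non-ground nodes and solve the resulting linear system.
Node n1: branches {L1, R1, I1, I2, I3, R2, R5, R6, V1, V2} → V_1 = 14.20+0.000j
Node n2: branches {L1, R1, I1, L2, R3, C1, R4, I4, R6, I5, V2} → V_2 = 12.85+0.000j
Node n3: branches {L2, I2, I3, R3, I4, R5} → V_3 = 14.85+0.2211j
Source currents: i(V1)=0.1962-0.02415j, i(V2)=-0.6814+0.2955j

-0.3337-0.03697j A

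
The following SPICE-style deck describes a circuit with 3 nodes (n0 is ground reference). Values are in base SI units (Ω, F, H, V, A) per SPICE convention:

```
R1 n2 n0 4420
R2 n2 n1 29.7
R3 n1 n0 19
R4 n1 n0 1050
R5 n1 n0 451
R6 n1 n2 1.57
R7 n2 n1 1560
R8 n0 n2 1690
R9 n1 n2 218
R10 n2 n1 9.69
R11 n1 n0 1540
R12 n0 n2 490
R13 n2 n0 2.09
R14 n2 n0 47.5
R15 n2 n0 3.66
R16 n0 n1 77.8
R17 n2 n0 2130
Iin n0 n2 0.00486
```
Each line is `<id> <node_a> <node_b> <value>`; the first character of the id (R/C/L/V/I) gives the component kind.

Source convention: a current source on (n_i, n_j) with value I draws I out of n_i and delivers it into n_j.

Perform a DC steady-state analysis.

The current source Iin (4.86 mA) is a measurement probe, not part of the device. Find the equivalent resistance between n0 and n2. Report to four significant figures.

R_eq = 1.191 Ω

Apply KCL at each of the 2 non-ground nodes and solve the resulting linear system.
Node n1: branches {R2, R3, R4, R5, R6, R7, R9, R10, R11, R16} → V_1 = 0.005315
Node n2: branches {R1, R2, R6, R7, R8, R9, R10, R12, R13, R14, R15, R17, Iin} → V_2 = 0.005788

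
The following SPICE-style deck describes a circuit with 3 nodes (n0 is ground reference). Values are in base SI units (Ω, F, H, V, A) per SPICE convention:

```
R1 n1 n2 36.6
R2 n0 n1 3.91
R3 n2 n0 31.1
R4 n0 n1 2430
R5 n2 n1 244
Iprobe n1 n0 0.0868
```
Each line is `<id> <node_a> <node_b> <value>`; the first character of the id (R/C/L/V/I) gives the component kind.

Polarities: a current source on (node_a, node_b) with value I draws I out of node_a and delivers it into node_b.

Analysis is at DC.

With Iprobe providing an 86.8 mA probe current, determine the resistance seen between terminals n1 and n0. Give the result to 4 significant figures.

Apply KCL at each of the 2 non-ground nodes and solve the resulting linear system.
Node n1: branches {R1, R2, R4, R5, Iprobe} → V_1 = -0.3191
Node n2: branches {R1, R3, R5} → V_2 = -0.1577

R_eq = 3.676 Ω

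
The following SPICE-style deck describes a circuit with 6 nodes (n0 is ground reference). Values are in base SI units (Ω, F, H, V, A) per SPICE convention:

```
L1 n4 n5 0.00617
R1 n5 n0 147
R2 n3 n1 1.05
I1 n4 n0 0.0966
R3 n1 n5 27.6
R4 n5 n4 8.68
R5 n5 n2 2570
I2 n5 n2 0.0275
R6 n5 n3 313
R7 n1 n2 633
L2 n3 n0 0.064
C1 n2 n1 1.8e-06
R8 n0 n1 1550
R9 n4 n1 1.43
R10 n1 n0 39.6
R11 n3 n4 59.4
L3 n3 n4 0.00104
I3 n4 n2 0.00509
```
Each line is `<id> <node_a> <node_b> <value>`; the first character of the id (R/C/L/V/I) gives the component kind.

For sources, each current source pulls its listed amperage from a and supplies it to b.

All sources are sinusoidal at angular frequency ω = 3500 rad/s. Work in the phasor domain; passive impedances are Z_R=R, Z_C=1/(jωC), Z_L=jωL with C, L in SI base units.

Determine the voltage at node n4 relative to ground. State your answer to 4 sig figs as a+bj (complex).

MNA unknowns: 5 node voltages V₁..V_5
L1: Y=0.000-0.04631j on G[4,5]
R1: Y=0.006803+0.000j on G[5,0]
R2: Y=0.9524+0.000j on G[3,1]
I1: z[4]−=0.0966, z[0]+=0.0966
R3: Y=0.03623+0.000j on G[1,5]
R4: Y=0.1152+0.000j on G[5,4]
R5: Y=0.0003891+0.000j on G[5,2]
I2: z[5]−=0.0275, z[2]+=0.0275
R6: Y=0.003195+0.000j on G[5,3]
R7: Y=0.001580+0.000j on G[1,2]
L2: Y=0.000-0.004464j on G[3,0]
C1: Y=0.000+0.006300j on G[2,1]
R8: Y=0.0006452+0.000j on G[0,1]
R9: Y=0.6993+0.000j on G[4,1]
R10: Y=0.02525+0.000j on G[1,0]
R11: Y=0.01684+0.000j on G[3,4]
L3: Y=0.000-0.2747j on G[3,4]
I3: z[4]−=0.00509, z[2]+=0.00509
solve → V1=-2.875-0.3893j, V2=-1.406-5.095j, V3=-2.891-0.3731j, V4=-2.998-0.4271j, V5=-3.012-0.4149j

-2.998-0.4271j V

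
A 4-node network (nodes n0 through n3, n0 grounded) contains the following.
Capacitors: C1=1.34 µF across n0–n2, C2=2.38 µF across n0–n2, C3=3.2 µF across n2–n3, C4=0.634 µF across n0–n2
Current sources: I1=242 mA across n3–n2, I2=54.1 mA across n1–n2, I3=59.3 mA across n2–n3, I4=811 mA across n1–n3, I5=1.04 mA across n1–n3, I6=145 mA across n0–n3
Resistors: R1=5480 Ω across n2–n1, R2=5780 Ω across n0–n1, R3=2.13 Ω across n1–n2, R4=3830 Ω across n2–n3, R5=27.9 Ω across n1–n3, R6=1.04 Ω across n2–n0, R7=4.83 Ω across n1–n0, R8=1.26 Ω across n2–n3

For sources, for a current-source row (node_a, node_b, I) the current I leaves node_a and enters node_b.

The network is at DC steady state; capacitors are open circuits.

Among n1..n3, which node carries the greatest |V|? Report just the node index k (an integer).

Element admittances at DC:
  Y(C1) = 0.000 S between n0,n2
  I1: injects 0.242 A into n2 (from n3)
  Y(R1) = 0.0001825 S between n2,n1
  Y(R2) = 0.0001730 S between n0,n1
  I2: injects 0.0541 A into n2 (from n1)
  Y(R3) = 0.4695 S between n1,n2
  Y(C2) = 0.000 S between n0,n2
  Y(R4) = 0.0002611 S between n2,n3
  I3: injects 0.0593 A into n3 (from n2)
  Y(R5) = 0.03584 S between n1,n3
  Y(C3) = 0.000 S between n2,n3
  I4: injects 0.811 A into n3 (from n1)
  Y(R6) = 0.9615 S between n2,n0
  Y(R7) = 0.2070 S between n1,n0
  Y(R8) = 0.7937 S between n2,n3
  I5: injects 0.00104 A into n3 (from n1)
  Y(C4) = 0.000 S between n0,n2
  I6: injects 0.145 A into n3 (from n0)
Assemble and solve the 3×3 MNA system:
  V(n1)=-0.9230  V(n2)=0.3497  V(n3)=1.228

3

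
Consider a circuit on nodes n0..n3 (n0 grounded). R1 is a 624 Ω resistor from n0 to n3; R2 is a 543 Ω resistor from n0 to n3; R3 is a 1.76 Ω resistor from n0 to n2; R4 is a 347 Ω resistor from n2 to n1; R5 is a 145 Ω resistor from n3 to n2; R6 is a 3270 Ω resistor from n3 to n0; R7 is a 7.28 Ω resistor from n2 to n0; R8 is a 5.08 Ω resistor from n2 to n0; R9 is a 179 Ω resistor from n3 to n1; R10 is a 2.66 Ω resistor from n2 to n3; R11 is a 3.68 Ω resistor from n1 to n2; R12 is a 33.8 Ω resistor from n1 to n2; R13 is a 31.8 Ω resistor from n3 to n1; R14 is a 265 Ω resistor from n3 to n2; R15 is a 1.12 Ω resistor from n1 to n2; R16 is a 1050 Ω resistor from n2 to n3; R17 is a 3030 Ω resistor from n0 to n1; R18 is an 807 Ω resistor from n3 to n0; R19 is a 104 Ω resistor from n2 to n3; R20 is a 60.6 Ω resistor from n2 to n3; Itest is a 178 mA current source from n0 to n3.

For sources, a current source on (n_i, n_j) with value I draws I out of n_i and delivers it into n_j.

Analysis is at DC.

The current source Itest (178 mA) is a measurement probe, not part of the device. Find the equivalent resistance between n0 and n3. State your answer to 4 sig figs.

R_eq = 3.277 Ω

Element admittances at DC:
  Y(R1) = 0.001603 S between n0,n3
  Y(R2) = 0.001842 S between n0,n3
  Y(R3) = 0.5682 S between n0,n2
  Y(R4) = 0.002882 S between n2,n1
  Y(R5) = 0.006897 S between n3,n2
  Y(R6) = 0.0003058 S between n3,n0
  Y(R7) = 0.1374 S between n2,n0
  Y(R8) = 0.1969 S between n2,n0
  Y(R9) = 0.005587 S between n3,n1
  Y(R10) = 0.3759 S between n2,n3
  Y(R11) = 0.2717 S between n1,n2
  Y(R12) = 0.02959 S between n1,n2
  Y(R13) = 0.03145 S between n3,n1
  Y(R14) = 0.003774 S between n3,n2
  Y(R15) = 0.8929 S between n1,n2
  Y(R16) = 0.0009524 S between n2,n3
  Y(R17) = 0.0003300 S between n0,n1
  Y(R18) = 0.001239 S between n3,n0
  Y(R19) = 0.009615 S between n2,n3
  Y(R20) = 0.01650 S between n2,n3
  Itest: injects 0.178 A into n3 (from n0)
Assemble and solve the 3×3 MNA system:
  V(n1)=0.2056  V(n2)=0.1940  V(n3)=0.5834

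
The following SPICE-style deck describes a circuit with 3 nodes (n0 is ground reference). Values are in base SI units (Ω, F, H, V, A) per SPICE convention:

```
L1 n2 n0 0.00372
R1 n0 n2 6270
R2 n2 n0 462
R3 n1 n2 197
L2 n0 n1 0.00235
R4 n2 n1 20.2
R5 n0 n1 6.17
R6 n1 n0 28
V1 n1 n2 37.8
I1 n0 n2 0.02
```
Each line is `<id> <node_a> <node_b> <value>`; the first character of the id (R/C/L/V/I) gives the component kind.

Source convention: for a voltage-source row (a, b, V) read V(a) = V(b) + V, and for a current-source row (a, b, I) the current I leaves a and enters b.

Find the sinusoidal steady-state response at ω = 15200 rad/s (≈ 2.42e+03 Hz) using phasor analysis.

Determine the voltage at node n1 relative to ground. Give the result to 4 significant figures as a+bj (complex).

1.237-3.058j V

Element admittances at ω=15200 rad/s:
  Y(L1) = 0.000-0.01769j S between n2,n0
  Y(R1) = 0.0001595+0.000j S between n0,n2
  Y(R2) = 0.002165+0.000j S between n2,n0
  Y(R3) = 0.005076+0.000j S between n1,n2
  Y(L2) = 0.000-0.02800j S between n0,n1
  Y(R4) = 0.04950+0.000j S between n2,n1
  Y(R5) = 0.1621+0.000j S between n0,n1
  Y(R6) = 0.03571+0.000j S between n1,n0
  V1: constraint V(n1)−V(n2) = 37.8
  I1: injects 0.02 A into n2 (from n0)
Assemble and solve the 3×3 MNA system:
  V(n1)=1.237-3.058j  V(n2)=-36.56-3.058j
  i(V1)=-2.222+0.6395j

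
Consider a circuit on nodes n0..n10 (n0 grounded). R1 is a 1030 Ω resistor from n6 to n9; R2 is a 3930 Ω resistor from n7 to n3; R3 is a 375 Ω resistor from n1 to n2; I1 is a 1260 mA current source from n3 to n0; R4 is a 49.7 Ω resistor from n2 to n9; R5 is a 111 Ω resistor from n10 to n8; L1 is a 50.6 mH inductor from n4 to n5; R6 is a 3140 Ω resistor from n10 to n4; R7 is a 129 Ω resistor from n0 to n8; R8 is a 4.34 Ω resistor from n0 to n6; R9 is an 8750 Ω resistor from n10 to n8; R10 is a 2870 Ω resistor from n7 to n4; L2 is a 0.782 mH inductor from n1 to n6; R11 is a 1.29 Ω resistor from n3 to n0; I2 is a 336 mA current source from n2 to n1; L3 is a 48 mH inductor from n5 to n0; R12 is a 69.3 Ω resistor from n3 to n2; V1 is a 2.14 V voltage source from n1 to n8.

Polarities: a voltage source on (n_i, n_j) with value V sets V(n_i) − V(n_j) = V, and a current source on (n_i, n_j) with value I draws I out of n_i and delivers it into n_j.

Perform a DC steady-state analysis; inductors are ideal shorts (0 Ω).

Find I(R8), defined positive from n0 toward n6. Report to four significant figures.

-0.2679 A

Element admittances at DC:
  Y(R1) = 0.0009709 S between n6,n9
  Y(R2) = 0.0002545 S between n7,n3
  Y(R3) = 0.002667 S between n1,n2
  I1: injects 1.26 A into n0 (from n3)
  Y(R4) = 0.02012 S between n2,n9
  Y(R5) = 0.009009 S between n10,n8
  L1: short n4↔n5 (DC inductor)
  Y(R6) = 0.0003185 S between n10,n4
  Y(R7) = 0.007752 S between n0,n8
  Y(R8) = 0.2304 S between n0,n6
  Y(R9) = 0.0001143 S between n10,n8
  Y(R10) = 0.0003484 S between n7,n4
  L2: short n1↔n6 (DC inductor)
  Y(R11) = 0.7752 S between n3,n0
  I2: injects 0.336 A into n1 (from n2)
  L3: short n5↔n0 (DC inductor)
  Y(R12) = 0.01443 S between n3,n2
  V1: constraint V(n1)−V(n8) = 2.14
Assemble and solve the 14×14 MNA system:
  V(n1)=1.163  V(n2)=-19.98  V(n3)=-1.960  V(n4)=0.000  V(n5)=0.000  V(n6)=1.163  V(n7)=-0.8274  V(n8)=-0.9773  V(n9)=-19.01  V(n10)=-0.9443
  i(L1)=-0.0005890  i(L2)=0.2875  i(L3)=-0.0005890  i(V1)=-0.007876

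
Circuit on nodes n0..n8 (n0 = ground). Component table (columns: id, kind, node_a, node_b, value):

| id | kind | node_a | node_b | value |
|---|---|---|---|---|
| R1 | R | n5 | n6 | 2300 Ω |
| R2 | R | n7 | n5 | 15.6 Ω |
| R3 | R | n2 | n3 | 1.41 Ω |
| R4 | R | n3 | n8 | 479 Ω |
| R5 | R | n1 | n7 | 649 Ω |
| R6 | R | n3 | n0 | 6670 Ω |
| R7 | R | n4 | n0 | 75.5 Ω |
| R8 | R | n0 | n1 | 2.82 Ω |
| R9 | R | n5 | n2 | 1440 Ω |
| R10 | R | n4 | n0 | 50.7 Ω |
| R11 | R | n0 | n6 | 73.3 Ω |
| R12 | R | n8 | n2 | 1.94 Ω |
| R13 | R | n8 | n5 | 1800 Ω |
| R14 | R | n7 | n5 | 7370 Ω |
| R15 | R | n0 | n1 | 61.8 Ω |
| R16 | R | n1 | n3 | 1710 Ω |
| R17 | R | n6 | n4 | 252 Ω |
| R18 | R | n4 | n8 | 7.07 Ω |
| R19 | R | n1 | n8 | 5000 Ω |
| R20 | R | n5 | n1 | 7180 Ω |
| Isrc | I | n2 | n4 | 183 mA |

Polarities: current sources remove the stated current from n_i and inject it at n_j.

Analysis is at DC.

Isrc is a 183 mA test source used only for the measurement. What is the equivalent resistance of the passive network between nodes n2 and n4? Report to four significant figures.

Element admittances at DC:
  Y(R1) = 0.0004348 S between n5,n6
  Y(R2) = 0.06410 S between n7,n5
  Y(R3) = 0.7092 S between n2,n3
  Y(R4) = 0.002088 S between n3,n8
  Y(R5) = 0.001541 S between n1,n7
  Y(R6) = 0.0001499 S between n3,n0
  Y(R7) = 0.01325 S between n4,n0
  Y(R8) = 0.3546 S between n0,n1
  Y(R9) = 0.0006944 S between n5,n2
  Y(R10) = 0.01972 S between n4,n0
  Y(R11) = 0.01364 S between n0,n6
  Y(R12) = 0.5155 S between n8,n2
  Y(R13) = 0.0005556 S between n8,n5
  Y(R14) = 0.0001357 S between n7,n5
  Y(R15) = 0.01618 S between n0,n1
  Y(R16) = 0.0005848 S between n1,n3
  Y(R17) = 0.003968 S between n6,n4
  Y(R18) = 0.1414 S between n4,n8
  Y(R19) = 0.0002000 S between n1,n8
  Y(R20) = 0.0001393 S between n5,n1
  Isrc: injects 0.183 A into n4 (from n2)
Assemble and solve the 8×8 MNA system:
  V(n1)=-0.005419  V(n2)=-1.559  V(n3)=-1.557  V(n4)=0.06719  V(n5)=-0.5295  V(n6)=0.002018  V(n7)=-0.5172  V(n8)=-1.209

R_eq = 8.887 Ω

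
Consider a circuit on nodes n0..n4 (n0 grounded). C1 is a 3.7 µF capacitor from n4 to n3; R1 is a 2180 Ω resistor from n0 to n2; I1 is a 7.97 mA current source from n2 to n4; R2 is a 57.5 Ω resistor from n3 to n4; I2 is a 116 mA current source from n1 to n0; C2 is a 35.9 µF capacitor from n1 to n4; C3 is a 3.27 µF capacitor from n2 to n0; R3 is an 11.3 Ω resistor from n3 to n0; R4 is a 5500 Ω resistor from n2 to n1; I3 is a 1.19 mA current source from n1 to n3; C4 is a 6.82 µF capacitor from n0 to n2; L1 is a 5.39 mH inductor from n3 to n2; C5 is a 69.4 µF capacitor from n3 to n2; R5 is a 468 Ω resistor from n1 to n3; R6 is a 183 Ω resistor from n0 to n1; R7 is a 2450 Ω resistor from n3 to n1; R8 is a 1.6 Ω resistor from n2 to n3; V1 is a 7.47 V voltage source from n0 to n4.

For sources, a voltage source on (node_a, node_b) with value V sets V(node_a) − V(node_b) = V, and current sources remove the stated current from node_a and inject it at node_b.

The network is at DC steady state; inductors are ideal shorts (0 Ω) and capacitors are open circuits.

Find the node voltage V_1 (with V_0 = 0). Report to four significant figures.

-14.85 V

MNA unknowns: 4 node voltages V₁..V_4 plus 2 source currents (L1, V1)
C1: Y=0.000 on G[4,3]
R1: Y=0.0004587 on G[0,2]
I1: z[2]−=0.00797, z[4]+=0.00797
R2: Y=0.01739 on G[3,4]
I2: z[1]−=0.116, z[0]+=0.116
C2: Y=0.000 on G[1,4]
C3: Y=0.000 on G[2,0]
R3: Y=0.08850 on G[3,0]
R4: Y=0.0001818 on G[2,1]
I3: z[1]−=0.00119, z[3]+=0.00119
C4: Y=0.000 on G[0,2]
L1: row V3−V2=0, i_L1 at 3,2
C5: Y=0.000 on G[3,2]
R5: Y=0.002137 on G[1,3]
R6: Y=0.005464 on G[0,1]
R7: Y=0.0004082 on G[3,1]
R8: Y=0.6250 on G[2,3]
V1: row V0−V4=7.47, i_V1 at 0,4
solve → V1=-14.85, V2=-1.624, V3=-1.624, V4=-7.470
aux → i_L1=0.009629, i_V1=-0.1096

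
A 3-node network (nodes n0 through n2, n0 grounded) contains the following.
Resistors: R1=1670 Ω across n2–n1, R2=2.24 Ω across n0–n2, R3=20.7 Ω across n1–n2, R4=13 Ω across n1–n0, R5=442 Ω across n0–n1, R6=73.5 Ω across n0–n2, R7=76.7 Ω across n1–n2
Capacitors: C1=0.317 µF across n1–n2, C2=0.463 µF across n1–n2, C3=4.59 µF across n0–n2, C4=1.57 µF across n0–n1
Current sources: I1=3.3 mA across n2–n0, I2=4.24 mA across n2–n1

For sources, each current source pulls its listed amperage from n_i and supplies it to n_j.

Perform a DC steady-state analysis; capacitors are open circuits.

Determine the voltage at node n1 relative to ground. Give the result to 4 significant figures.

MNA unknowns: 2 node voltages V₁..V_2
R1: Y=0.0005988 on G[2,1]
R2: Y=0.4464 on G[0,2]
R3: Y=0.04831 on G[1,2]
R4: Y=0.07692 on G[1,0]
R5: Y=0.002262 on G[0,1]
C1: Y=0.000 on G[1,2]
R6: Y=0.01361 on G[0,2]
I1: z[2]−=0.0033, z[0]+=0.0033
C2: Y=0.000 on G[1,2]
R7: Y=0.01304 on G[1,2]
C3: Y=0.000 on G[0,2]
C4: Y=0.000 on G[0,1]
I2: z[2]−=0.00424, z[1]+=0.00424
solve → V1=0.02501, V2=-0.01148

0.02501 V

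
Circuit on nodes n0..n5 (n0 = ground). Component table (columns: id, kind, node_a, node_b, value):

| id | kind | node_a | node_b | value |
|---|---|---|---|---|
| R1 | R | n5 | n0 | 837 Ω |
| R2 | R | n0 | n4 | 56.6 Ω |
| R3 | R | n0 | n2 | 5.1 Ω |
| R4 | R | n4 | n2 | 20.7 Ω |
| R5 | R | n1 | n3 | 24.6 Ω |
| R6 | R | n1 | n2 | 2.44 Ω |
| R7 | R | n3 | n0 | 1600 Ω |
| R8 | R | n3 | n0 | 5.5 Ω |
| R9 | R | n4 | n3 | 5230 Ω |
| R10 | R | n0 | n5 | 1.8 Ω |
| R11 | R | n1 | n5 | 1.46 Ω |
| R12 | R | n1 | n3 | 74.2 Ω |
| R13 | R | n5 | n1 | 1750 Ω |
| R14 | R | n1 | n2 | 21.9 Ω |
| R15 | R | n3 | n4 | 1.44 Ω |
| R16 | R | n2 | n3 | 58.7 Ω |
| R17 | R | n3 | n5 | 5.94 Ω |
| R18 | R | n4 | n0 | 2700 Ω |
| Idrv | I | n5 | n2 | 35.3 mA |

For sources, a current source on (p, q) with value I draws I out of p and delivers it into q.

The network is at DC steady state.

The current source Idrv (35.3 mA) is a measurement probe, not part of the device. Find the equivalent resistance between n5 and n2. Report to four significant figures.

R_eq = 2.151 Ω

MNA unknowns: 5 node voltages V₁..V_5
R1: Y=0.001195 on G[5,0]
R2: Y=0.01767 on G[0,4]
R3: Y=0.1961 on G[0,2]
R4: Y=0.04831 on G[4,2]
R5: Y=0.04065 on G[1,3]
R6: Y=0.4098 on G[1,2]
R7: Y=0.0006250 on G[3,0]
R8: Y=0.1818 on G[3,0]
R9: Y=0.0001912 on G[4,3]
R10: Y=0.5556 on G[0,5]
R11: Y=0.6849 on G[1,5]
R12: Y=0.01348 on G[1,3]
R13: Y=0.0005714 on G[5,1]
R14: Y=0.04566 on G[1,2]
R15: Y=0.6944 on G[3,4]
R16: Y=0.01704 on G[2,3]
R17: Y=0.1684 on G[3,5]
R18: Y=0.0003704 on G[4,0]
Idrv: z[5]−=0.0353, z[2]+=0.0353
solve → V1=0.009743, V2=0.05576, V3=0.001126, V4=0.004567, V5=-0.02016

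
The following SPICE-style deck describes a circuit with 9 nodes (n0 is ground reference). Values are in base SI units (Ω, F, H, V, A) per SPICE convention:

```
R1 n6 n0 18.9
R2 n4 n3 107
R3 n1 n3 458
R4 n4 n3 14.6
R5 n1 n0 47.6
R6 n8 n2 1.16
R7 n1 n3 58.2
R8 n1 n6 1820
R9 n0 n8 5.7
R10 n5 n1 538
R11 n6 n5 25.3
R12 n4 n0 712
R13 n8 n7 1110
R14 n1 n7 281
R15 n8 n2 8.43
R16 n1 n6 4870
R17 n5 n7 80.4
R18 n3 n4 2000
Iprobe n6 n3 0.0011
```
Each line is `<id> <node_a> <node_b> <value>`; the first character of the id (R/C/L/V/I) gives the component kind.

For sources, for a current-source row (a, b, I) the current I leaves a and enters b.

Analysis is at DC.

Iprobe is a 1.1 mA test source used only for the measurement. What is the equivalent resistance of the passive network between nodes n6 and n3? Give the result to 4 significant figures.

R_eq = 92.41 Ω

Element admittances at DC:
  Y(R1) = 0.05291 S between n6,n0
  Y(R2) = 0.009346 S between n4,n3
  Y(R3) = 0.002183 S between n1,n3
  Y(R4) = 0.06849 S between n4,n3
  Y(R5) = 0.02101 S between n1,n0
  Y(R6) = 0.8621 S between n8,n2
  Y(R7) = 0.01718 S between n1,n3
  Y(R8) = 0.0005495 S between n1,n6
  Y(R9) = 0.1754 S between n0,n8
  Y(R10) = 0.001859 S between n5,n1
  Y(R11) = 0.03953 S between n6,n5
  Y(R12) = 0.001404 S between n4,n0
  Y(R13) = 0.0009009 S between n8,n7
  Y(R14) = 0.003559 S between n1,n7
  Y(R15) = 0.1186 S between n8,n2
  Y(R16) = 0.0002053 S between n1,n6
  Y(R17) = 0.01244 S between n5,n7
  Y(R18) = 0.0005000 S between n3,n4
  Iprobe: injects 0.0011 A into n3 (from n6)
Assemble and solve the 8×8 MNA system:
  V(n1)=0.03487  V(n2)=-2.803e-06  V(n3)=0.08558  V(n4)=0.08407  V(n5)=-0.01072  V(n6)=-0.01607  V(n7)=-0.0005487  V(n8)=-2.803e-06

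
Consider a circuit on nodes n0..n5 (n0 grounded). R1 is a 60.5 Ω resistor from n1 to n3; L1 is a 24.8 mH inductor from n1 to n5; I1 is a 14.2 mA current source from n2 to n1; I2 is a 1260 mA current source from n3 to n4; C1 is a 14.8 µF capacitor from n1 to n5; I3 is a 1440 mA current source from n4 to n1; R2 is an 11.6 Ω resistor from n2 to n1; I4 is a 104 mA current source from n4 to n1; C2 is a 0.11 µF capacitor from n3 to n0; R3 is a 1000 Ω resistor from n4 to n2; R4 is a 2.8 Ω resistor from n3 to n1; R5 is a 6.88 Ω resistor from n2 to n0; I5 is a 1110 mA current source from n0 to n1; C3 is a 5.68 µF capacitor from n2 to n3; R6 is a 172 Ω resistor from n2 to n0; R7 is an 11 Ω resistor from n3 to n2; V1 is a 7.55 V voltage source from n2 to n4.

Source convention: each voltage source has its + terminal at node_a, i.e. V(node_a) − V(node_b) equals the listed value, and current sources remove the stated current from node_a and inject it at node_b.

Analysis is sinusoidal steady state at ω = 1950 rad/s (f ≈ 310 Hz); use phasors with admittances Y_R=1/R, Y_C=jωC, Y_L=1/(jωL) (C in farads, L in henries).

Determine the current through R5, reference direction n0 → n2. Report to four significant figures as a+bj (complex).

-1.067+0.002672j A

MNA unknowns: 5 node voltages V₁..V_5 plus 1 source current (V1)
R1: Y=0.01653+0.000j on G[1,3]
L1: Y=0.000-0.02068j on G[1,5]
I1: z[2]−=0.0142, z[1]+=0.0142
I2: z[3]−=1.26, z[4]+=1.26
C1: Y=0.000+0.02886j on G[1,5]
I3: z[4]−=1.44, z[1]+=1.44
R2: Y=0.08621+0.000j on G[2,1]
I4: z[4]−=0.104, z[1]+=0.104
C2: Y=0.000+0.0002145j on G[3,0]
R3: Y=0.001000+0.000j on G[4,2]
R4: Y=0.3571+0.000j on G[3,1]
R5: Y=0.1453+0.000j on G[2,0]
I5: z[0]−=1.11, z[1]+=1.11
C3: Y=0.000+0.01108j on G[2,3]
R6: Y=0.005814+0.000j on G[2,0]
R7: Y=0.09091+0.000j on G[3,2]
V1: row V2−V4=7.55, i_V1 at 2,4
solve → V1=17.71-0.3463j, V2=7.342-0.01838j, V3=12.96-0.4219j, V4=-0.2075-0.01838j, V5=17.71-0.3463j
aux → i_V1=0.2764+0.000j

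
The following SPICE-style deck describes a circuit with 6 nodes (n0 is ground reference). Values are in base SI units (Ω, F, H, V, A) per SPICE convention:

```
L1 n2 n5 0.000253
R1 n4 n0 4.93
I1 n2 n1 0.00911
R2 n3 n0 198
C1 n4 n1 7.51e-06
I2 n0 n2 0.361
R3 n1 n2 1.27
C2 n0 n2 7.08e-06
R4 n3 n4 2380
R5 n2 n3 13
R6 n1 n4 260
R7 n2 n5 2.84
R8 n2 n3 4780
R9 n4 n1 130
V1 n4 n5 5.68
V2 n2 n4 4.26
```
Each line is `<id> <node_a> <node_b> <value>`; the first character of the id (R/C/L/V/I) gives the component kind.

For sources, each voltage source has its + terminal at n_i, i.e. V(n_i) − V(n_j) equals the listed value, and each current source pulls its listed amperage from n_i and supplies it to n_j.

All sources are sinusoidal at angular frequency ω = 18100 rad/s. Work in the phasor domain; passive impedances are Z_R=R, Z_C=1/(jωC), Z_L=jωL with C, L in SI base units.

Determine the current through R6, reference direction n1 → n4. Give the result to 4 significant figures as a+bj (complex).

0.01574-0.002677j A

MNA unknowns: 5 node voltages V₁..V_5 plus 2 source currents (V1, V2)
L1: Y=0.000-0.2184j on G[2,5]
R1: Y=0.2028+0.000j on G[4,0]
I1: z[2]−=0.00911, z[1]+=0.00911
R2: Y=0.005051+0.000j on G[3,0]
C1: Y=0.000+0.1359j on G[4,1]
I2: z[0]−=0.361, z[2]+=0.361
R3: Y=0.7874+0.000j on G[1,2]
C2: Y=0.000+0.1281j on G[0,2]
R4: Y=0.0004202+0.000j on G[3,4]
R5: Y=0.07692+0.000j on G[2,3]
R6: Y=0.003846+0.000j on G[1,4]
R7: Y=0.3521+0.000j on G[2,5]
R8: Y=0.0002092+0.000j on G[2,3]
R9: Y=0.007692+0.000j on G[4,1]
V1: row V4−V5=5.68, i_V1 at 4,5
V2: row V2−V4=4.26, i_V2 at 2,4
solve → V1=4.105-3.334j, V2=4.274-2.638j, V3=3.991-2.477j, V4=0.01360-2.638j, V5=-5.666-2.638j
aux → i_V1=-3.500+2.171j, i_V2=-3.641+1.087j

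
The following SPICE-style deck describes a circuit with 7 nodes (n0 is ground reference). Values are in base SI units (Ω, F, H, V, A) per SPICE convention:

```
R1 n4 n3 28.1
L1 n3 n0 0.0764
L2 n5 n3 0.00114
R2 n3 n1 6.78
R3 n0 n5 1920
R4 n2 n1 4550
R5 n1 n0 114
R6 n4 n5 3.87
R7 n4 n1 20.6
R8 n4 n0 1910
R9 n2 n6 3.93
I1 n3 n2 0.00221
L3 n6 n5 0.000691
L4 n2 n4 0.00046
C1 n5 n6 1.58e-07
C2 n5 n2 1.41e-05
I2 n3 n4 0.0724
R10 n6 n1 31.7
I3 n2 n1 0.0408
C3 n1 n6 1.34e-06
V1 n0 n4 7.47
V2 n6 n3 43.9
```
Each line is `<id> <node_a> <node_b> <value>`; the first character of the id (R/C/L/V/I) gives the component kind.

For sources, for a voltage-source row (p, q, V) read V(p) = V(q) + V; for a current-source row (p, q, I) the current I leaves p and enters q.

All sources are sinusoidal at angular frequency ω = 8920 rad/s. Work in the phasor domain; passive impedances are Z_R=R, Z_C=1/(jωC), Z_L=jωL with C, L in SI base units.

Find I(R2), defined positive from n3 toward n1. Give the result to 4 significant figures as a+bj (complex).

Apply KCL at each of the 6 non-ground nodes and solve the resulting linear system.
Node n1: branches {R2, R4, R5, R7, R10, I3, C3} → V_1 = -23.15+6.027j
Node n2: branches {R4, R9, I1, L4, C2, I3} → V_2 = 0.4673+9.049j
Node n3: branches {R1, L1, L2, R2, I1, I2, V2} → V_3 = -36.54+5.915j
Node n4: branches {R1, R6, R7, R8, L4, I2, V1} → V_4 = -7.470+0.000j
Node n5: branches {L2, R3, R6, L3, C1, C2} → V_5 = -8.566+5.117j
Node n6: branches {R9, L3, C1, R10, C3, V2} → V_6 = 7.363+5.915j
Source currents: i(V1)=-0.2028+0.1091j, i(V2)=-2.847+2.998j

-1.974-0.01646j A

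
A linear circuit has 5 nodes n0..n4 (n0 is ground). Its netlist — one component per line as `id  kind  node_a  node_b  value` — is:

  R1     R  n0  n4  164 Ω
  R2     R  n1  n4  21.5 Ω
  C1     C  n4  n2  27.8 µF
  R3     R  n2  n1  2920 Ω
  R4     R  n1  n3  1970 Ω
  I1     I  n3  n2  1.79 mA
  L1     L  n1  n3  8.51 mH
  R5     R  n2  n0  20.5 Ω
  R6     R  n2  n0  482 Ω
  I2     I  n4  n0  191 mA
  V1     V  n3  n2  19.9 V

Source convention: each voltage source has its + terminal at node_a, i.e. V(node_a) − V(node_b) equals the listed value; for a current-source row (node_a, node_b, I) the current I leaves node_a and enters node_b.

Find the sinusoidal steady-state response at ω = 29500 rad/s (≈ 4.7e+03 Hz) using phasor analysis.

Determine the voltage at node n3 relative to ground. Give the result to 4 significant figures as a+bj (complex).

16.56-0.02014j V

Element admittances at ω=29500 rad/s:
  Y(R1) = 0.006098+0.000j S between n0,n4
  Y(R2) = 0.04651+0.000j S between n1,n4
  Y(C1) = 0.000+0.8201j S between n4,n2
  Y(R3) = 0.0003425+0.000j S between n2,n1
  Y(R4) = 0.0005076+0.000j S between n1,n3
  I1: injects 0.00179 A into n2 (from n3)
  Y(L1) = 0.000-0.003983j S between n1,n3
  Y(R5) = 0.04878+0.000j S between n2,n0
  Y(R6) = 0.002075+0.000j S between n2,n0
  I2: injects 0.191 A into n0 (from n4)
  V1: constraint V(n3)−V(n2) = 19.9
Assemble and solve the 5×5 MNA system:
  V(n1)=-3.100-1.489j  V(n2)=-3.343-0.02014j  V(n3)=16.56-0.02014j  V(n4)=-3.439+0.1680j
  i(V1)=-0.01762+0.07755j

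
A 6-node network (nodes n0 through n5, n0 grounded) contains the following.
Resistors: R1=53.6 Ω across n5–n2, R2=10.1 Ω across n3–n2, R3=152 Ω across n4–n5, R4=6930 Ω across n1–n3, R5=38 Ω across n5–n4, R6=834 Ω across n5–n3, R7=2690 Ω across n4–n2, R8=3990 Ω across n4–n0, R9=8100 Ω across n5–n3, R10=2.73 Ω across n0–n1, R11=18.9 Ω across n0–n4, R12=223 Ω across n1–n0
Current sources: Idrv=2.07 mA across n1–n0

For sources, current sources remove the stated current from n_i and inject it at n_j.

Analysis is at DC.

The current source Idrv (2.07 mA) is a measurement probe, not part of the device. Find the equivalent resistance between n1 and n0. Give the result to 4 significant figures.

Element admittances at DC:
  Y(R1) = 0.01866 S between n5,n2
  Y(R2) = 0.09901 S between n3,n2
  Y(R3) = 0.006579 S between n4,n5
  Y(R4) = 0.0001443 S between n1,n3
  Y(R5) = 0.02632 S between n5,n4
  Y(R6) = 0.001199 S between n5,n3
  Y(R7) = 0.0003717 S between n4,n2
  Y(R8) = 0.0002506 S between n4,n0
  Y(R9) = 0.0001235 S between n5,n3
  Y(R10) = 0.3663 S between n0,n1
  Y(R11) = 0.05291 S between n0,n4
  Y(R12) = 0.004484 S between n1,n0
  Idrv: injects 0.00207 A into n0 (from n1)
Assemble and solve the 5×5 MNA system:
  V(n1)=-0.005581  V(n2)=-7.641e-05  V(n3)=-8.381e-05  V(n4)=-1.492e-05  V(n5)=-3.834e-05

R_eq = 2.696 Ω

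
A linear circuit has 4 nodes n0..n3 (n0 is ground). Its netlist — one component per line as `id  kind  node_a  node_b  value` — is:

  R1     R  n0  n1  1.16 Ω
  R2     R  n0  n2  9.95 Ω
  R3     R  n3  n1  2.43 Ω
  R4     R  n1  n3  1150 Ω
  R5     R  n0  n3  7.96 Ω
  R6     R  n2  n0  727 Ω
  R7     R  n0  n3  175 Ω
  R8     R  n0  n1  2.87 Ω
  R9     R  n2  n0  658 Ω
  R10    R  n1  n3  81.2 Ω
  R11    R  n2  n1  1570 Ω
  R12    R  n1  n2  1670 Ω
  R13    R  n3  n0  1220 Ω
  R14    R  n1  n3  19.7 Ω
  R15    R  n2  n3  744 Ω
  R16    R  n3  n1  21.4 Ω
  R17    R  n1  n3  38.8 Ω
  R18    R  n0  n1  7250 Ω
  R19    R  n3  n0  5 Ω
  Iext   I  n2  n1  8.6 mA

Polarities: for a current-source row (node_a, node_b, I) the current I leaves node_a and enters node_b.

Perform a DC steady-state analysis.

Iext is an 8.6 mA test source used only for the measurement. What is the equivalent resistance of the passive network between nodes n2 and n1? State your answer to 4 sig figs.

Apply KCL at each of the 3 non-ground nodes and solve the resulting linear system.
Node n1: branches {R1, R3, R4, R8, R10, R11, R12, R14, R16, R17, R18, Iext} → V_1 = 0.005941
Node n2: branches {R2, R6, R9, R11, R12, R15, Iext} → V_2 = -0.08103
Node n3: branches {R3, R4, R5, R7, R10, R13, R14, R15, R16, R17, R19} → V_3 = 0.003570

R_eq = 10.11 Ω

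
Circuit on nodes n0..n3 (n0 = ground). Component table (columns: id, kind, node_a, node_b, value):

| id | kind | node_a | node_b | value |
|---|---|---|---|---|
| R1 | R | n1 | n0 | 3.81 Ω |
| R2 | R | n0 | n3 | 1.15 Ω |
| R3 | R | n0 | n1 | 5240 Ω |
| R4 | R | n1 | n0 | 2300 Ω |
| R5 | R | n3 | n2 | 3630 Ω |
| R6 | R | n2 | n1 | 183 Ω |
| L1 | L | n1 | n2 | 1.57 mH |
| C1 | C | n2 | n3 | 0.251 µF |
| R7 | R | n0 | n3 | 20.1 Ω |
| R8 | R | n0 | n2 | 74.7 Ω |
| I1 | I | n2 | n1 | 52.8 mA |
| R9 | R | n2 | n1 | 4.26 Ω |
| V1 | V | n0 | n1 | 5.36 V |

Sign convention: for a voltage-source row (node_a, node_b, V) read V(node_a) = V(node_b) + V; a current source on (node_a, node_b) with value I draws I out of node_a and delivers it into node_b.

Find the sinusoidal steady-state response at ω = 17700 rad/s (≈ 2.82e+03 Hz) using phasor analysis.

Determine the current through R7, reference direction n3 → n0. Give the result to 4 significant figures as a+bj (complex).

MNA unknowns: 3 node voltages V₁..V_3 plus 1 source current (V1)
R1: Y=0.2625+0.000j on G[1,0]
R2: Y=0.8696+0.000j on G[0,3]
R3: Y=0.0001908+0.000j on G[0,1]
R4: Y=0.0004348+0.000j on G[1,0]
R5: Y=0.0002755+0.000j on G[3,2]
R6: Y=0.005464+0.000j on G[2,1]
L1: Y=0.000-0.03599j on G[1,2]
C1: Y=0.000+0.004443j on G[2,3]
R7: Y=0.04975+0.000j on G[0,3]
R8: Y=0.01339+0.000j on G[0,2]
I1: z[2]−=0.0528, z[1]+=0.0528
R9: Y=0.2347+0.000j on G[2,1]
V1: row V0−V1=5.36, i_V1 at 0,1
solve → V1=-5.360+0.000j, V2=-5.292+0.1022j, V3=-0.002202-0.02552j
aux → i_V1=-1.483-0.02210j

-0.0001096-0.001270j A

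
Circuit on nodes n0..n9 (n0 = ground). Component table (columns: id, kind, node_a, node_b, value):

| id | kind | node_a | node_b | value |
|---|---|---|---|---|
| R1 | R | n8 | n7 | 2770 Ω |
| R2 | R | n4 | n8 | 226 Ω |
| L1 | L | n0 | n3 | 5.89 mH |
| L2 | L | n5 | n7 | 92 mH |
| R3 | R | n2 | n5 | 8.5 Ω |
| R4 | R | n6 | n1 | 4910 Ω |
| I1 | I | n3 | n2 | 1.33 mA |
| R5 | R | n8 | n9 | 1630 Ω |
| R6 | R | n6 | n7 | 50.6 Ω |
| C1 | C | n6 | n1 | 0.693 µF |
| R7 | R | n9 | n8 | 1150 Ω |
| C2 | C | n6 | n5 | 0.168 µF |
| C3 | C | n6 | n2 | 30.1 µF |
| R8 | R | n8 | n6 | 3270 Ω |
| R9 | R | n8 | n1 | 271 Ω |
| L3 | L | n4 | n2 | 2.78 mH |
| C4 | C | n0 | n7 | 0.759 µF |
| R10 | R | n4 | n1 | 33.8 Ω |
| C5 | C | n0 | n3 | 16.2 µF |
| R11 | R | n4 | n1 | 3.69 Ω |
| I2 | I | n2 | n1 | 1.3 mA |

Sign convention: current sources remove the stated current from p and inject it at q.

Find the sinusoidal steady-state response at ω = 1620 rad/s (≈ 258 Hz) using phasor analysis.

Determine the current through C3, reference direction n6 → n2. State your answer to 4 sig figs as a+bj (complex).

MNA unknowns: 9 node voltages V₁..V_9
R1: Y=0.0003610+0.000j on G[8,7]
R2: Y=0.004425+0.000j on G[4,8]
L1: Y=0.000-0.1048j on G[0,3]
L2: Y=0.000-0.006710j on G[5,7]
R3: Y=0.1176+0.000j on G[2,5]
R4: Y=0.0002037+0.000j on G[6,1]
I1: z[3]−=0.00133, z[2]+=0.00133
R5: Y=0.0006135+0.000j on G[8,9]
R6: Y=0.01976+0.000j on G[6,7]
C1: Y=0.000+0.001123j on G[6,1]
R7: Y=0.0008696+0.000j on G[9,8]
C2: Y=0.000+0.0002722j on G[6,5]
C3: Y=0.000+0.04876j on G[6,2]
R8: Y=0.0003058+0.000j on G[8,6]
R9: Y=0.003690+0.000j on G[8,1]
L3: Y=0.000-0.2220j on G[4,2]
C4: Y=0.000+0.001230j on G[0,7]
R10: Y=0.02959+0.000j on G[4,1]
C5: Y=0.000+0.02624j on G[0,3]
R11: Y=0.2710+0.000j on G[4,1]
I2: z[2]−=0.0013, z[1]+=0.0013
solve → V1=0.07888-1.076j, V2=0.07467-1.082j, V3=0.000-0.01693j, V4=0.07471-1.076j, V5=0.07440-1.078j, V6=0.06465-1.057j, V7=0.000-1.082j, V8=0.07304-1.076j, V9=0.07304-1.076j

-0.001244-0.0004885j A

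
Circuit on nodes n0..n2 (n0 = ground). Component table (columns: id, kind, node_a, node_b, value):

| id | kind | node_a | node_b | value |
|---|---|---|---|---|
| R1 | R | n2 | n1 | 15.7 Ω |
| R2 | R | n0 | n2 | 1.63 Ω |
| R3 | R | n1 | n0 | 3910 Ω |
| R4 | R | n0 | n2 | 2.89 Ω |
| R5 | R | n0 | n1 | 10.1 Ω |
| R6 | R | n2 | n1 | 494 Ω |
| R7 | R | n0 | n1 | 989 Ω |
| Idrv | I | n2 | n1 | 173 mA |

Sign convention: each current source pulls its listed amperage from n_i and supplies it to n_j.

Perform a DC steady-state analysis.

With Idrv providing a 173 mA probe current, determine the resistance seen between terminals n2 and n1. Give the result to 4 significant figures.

R_eq = 6.389 Ω

MNA unknowns: 2 node voltages V₁..V_2
R1: Y=0.06369 on G[2,1]
R2: Y=0.6135 on G[0,2]
R3: Y=0.0002558 on G[1,0]
R4: Y=0.3460 on G[0,2]
R5: Y=0.09901 on G[0,1]
R6: Y=0.002024 on G[2,1]
R7: Y=0.001011 on G[0,1]
Idrv: z[2]−=0.173, z[1]+=0.173
solve → V1=1.001, V2=-0.1046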